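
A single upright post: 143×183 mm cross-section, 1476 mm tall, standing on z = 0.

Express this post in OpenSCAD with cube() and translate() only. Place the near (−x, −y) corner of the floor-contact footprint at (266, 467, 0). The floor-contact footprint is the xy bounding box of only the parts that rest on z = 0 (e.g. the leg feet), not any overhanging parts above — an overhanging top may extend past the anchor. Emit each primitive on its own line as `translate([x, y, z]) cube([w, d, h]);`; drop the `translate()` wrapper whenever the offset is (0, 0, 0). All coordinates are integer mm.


translate([266, 467, 0]) cube([143, 183, 1476]);


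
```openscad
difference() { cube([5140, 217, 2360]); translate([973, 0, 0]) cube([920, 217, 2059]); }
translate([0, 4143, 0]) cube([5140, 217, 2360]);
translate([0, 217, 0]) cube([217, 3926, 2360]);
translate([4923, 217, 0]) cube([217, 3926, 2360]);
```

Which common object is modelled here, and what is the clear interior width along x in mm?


A single room. The interior width is 4706 mm.

Four walls enclosing a rectangle with a door in the front wall — a room. Outside width 5140 minus two 217 mm walls gives 4706 mm.


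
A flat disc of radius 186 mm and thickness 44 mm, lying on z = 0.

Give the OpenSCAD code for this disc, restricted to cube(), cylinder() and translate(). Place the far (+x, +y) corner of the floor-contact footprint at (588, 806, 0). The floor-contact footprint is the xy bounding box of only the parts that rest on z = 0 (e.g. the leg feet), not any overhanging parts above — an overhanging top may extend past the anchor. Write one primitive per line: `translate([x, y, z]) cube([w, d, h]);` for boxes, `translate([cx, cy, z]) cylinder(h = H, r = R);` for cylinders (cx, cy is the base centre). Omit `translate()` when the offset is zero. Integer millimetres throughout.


translate([402, 620, 0]) cylinder(h = 44, r = 186);


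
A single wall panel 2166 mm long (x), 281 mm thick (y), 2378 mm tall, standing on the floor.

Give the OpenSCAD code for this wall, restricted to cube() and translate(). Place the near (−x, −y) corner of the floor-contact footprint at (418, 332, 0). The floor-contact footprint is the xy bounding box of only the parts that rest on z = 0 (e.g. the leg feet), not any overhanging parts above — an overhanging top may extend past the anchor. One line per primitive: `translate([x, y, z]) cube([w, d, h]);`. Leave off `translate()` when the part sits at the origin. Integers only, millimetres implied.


translate([418, 332, 0]) cube([2166, 281, 2378]);


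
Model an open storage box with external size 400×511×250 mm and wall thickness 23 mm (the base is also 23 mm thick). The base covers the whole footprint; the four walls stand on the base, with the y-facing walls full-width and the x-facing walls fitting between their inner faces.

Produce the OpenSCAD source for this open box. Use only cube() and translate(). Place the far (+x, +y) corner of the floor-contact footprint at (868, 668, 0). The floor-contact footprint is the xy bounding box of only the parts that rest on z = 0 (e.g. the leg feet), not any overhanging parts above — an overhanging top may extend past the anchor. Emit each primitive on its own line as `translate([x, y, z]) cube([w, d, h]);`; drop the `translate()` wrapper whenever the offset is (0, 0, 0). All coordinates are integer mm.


translate([468, 157, 0]) cube([400, 511, 23]);
translate([468, 157, 23]) cube([400, 23, 227]);
translate([468, 645, 23]) cube([400, 23, 227]);
translate([468, 180, 23]) cube([23, 465, 227]);
translate([845, 180, 23]) cube([23, 465, 227]);


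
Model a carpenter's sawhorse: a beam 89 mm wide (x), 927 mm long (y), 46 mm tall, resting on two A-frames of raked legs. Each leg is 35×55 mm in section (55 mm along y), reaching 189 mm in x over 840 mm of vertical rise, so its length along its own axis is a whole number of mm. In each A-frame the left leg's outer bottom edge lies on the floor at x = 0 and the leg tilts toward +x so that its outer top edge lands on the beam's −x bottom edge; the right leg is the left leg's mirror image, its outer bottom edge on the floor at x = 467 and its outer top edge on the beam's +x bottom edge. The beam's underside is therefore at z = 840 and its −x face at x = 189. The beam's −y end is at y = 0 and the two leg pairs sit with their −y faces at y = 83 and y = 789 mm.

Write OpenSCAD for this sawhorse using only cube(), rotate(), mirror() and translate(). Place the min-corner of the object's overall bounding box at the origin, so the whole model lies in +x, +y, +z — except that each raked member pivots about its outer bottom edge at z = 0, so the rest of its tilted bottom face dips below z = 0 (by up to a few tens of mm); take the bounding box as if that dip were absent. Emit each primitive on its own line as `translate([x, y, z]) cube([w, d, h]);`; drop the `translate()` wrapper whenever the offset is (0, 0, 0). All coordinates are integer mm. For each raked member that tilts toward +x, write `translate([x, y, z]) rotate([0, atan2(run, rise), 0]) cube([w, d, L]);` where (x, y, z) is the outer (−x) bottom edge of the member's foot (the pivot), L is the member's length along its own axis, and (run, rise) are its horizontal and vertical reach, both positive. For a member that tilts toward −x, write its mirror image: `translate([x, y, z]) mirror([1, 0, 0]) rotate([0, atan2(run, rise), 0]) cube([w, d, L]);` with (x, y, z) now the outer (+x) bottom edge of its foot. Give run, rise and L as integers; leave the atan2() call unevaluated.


translate([189, 0, 840]) cube([89, 927, 46]);
translate([0, 83, 0]) rotate([0, atan2(189, 840), 0]) cube([35, 55, 861]);
translate([467, 83, 0]) mirror([1, 0, 0]) rotate([0, atan2(189, 840), 0]) cube([35, 55, 861]);
translate([0, 789, 0]) rotate([0, atan2(189, 840), 0]) cube([35, 55, 861]);
translate([467, 789, 0]) mirror([1, 0, 0]) rotate([0, atan2(189, 840), 0]) cube([35, 55, 861]);


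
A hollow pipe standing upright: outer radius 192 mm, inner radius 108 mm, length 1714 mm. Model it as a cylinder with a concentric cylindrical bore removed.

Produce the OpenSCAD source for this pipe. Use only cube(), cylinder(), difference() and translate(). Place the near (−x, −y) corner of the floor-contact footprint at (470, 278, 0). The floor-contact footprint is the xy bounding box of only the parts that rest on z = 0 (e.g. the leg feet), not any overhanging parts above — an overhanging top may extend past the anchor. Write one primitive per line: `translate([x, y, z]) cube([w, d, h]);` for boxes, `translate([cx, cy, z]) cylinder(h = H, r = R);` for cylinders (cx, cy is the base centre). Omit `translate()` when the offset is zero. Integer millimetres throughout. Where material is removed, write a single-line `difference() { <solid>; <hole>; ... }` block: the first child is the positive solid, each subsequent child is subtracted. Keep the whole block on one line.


difference() { translate([662, 470, 0]) cylinder(h = 1714, r = 192); translate([662, 470, 0]) cylinder(h = 1714, r = 108); }


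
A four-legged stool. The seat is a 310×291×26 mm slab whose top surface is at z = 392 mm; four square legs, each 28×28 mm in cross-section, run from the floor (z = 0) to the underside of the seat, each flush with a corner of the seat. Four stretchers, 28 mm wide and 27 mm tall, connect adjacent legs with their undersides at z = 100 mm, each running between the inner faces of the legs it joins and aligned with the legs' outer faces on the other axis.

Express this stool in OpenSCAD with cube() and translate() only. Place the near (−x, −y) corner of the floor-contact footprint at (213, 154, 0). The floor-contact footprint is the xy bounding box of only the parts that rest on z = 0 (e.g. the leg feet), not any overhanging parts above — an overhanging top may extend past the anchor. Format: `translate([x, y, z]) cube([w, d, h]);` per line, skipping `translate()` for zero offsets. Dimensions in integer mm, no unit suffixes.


translate([213, 154, 366]) cube([310, 291, 26]);
translate([213, 154, 0]) cube([28, 28, 366]);
translate([495, 154, 0]) cube([28, 28, 366]);
translate([213, 417, 0]) cube([28, 28, 366]);
translate([495, 417, 0]) cube([28, 28, 366]);
translate([241, 154, 100]) cube([254, 28, 27]);
translate([241, 417, 100]) cube([254, 28, 27]);
translate([213, 182, 100]) cube([28, 235, 27]);
translate([495, 182, 100]) cube([28, 235, 27]);


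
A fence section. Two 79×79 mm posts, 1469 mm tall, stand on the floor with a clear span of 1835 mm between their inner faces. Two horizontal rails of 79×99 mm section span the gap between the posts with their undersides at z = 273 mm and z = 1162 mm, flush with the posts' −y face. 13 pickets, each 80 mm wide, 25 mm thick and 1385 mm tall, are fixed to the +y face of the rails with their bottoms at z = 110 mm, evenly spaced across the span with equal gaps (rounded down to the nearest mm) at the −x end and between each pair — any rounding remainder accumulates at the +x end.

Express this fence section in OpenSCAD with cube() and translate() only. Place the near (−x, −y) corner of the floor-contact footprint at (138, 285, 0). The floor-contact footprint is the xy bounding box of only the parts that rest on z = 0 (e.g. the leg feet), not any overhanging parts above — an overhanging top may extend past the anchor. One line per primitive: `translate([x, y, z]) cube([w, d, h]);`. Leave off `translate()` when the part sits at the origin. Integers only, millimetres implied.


translate([138, 285, 0]) cube([79, 79, 1469]);
translate([2052, 285, 0]) cube([79, 79, 1469]);
translate([217, 285, 273]) cube([1835, 79, 99]);
translate([217, 285, 1162]) cube([1835, 79, 99]);
translate([273, 364, 110]) cube([80, 25, 1385]);
translate([409, 364, 110]) cube([80, 25, 1385]);
translate([545, 364, 110]) cube([80, 25, 1385]);
translate([681, 364, 110]) cube([80, 25, 1385]);
translate([817, 364, 110]) cube([80, 25, 1385]);
translate([953, 364, 110]) cube([80, 25, 1385]);
translate([1089, 364, 110]) cube([80, 25, 1385]);
translate([1225, 364, 110]) cube([80, 25, 1385]);
translate([1361, 364, 110]) cube([80, 25, 1385]);
translate([1497, 364, 110]) cube([80, 25, 1385]);
translate([1633, 364, 110]) cube([80, 25, 1385]);
translate([1769, 364, 110]) cube([80, 25, 1385]);
translate([1905, 364, 110]) cube([80, 25, 1385]);


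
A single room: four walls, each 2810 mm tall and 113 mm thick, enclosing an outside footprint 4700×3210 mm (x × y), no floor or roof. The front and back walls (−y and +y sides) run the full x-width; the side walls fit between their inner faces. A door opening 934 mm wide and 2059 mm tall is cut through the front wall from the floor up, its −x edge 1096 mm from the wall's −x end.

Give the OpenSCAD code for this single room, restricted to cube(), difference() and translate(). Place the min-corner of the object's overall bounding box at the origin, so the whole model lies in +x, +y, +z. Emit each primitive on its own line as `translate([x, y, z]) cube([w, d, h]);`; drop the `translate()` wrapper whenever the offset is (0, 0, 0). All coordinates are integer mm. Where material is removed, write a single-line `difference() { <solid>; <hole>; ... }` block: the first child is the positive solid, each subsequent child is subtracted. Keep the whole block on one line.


difference() { cube([4700, 113, 2810]); translate([1096, 0, 0]) cube([934, 113, 2059]); }
translate([0, 3097, 0]) cube([4700, 113, 2810]);
translate([0, 113, 0]) cube([113, 2984, 2810]);
translate([4587, 113, 0]) cube([113, 2984, 2810]);


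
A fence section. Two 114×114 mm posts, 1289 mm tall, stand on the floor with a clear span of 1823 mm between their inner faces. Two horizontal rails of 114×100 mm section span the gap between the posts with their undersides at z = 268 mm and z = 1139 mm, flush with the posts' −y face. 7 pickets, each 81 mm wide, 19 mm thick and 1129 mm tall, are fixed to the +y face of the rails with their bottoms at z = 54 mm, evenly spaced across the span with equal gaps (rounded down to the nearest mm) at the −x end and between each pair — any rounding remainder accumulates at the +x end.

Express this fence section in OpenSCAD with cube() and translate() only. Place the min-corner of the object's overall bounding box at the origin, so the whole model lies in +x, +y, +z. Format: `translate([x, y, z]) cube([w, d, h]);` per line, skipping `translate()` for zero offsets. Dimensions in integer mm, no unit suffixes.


cube([114, 114, 1289]);
translate([1937, 0, 0]) cube([114, 114, 1289]);
translate([114, 0, 268]) cube([1823, 114, 100]);
translate([114, 0, 1139]) cube([1823, 114, 100]);
translate([271, 114, 54]) cube([81, 19, 1129]);
translate([509, 114, 54]) cube([81, 19, 1129]);
translate([747, 114, 54]) cube([81, 19, 1129]);
translate([985, 114, 54]) cube([81, 19, 1129]);
translate([1223, 114, 54]) cube([81, 19, 1129]);
translate([1461, 114, 54]) cube([81, 19, 1129]);
translate([1699, 114, 54]) cube([81, 19, 1129]);


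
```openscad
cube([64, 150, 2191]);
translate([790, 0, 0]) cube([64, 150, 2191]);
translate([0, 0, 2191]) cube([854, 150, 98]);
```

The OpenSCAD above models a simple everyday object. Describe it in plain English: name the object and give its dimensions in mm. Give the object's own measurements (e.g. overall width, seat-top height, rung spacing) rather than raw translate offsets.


A door frame. The clear opening is 726 mm wide and 2191 mm high. Two 64 mm wide jambs, 150 mm deep, stand either side of the opening from the floor to the top of the opening. A 98 mm thick head sits across the top of both jambs, spanning the full outside width of the frame.


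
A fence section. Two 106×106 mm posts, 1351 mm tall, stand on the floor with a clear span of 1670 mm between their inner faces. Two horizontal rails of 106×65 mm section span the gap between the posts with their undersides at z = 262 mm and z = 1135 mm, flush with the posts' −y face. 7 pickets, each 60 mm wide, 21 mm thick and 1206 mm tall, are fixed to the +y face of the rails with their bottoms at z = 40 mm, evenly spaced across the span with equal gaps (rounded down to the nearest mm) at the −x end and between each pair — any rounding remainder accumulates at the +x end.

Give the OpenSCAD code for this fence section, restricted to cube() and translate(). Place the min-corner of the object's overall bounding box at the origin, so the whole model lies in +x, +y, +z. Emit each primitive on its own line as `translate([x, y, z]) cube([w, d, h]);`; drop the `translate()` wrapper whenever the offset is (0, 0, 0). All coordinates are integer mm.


cube([106, 106, 1351]);
translate([1776, 0, 0]) cube([106, 106, 1351]);
translate([106, 0, 262]) cube([1670, 106, 65]);
translate([106, 0, 1135]) cube([1670, 106, 65]);
translate([262, 106, 40]) cube([60, 21, 1206]);
translate([478, 106, 40]) cube([60, 21, 1206]);
translate([694, 106, 40]) cube([60, 21, 1206]);
translate([910, 106, 40]) cube([60, 21, 1206]);
translate([1126, 106, 40]) cube([60, 21, 1206]);
translate([1342, 106, 40]) cube([60, 21, 1206]);
translate([1558, 106, 40]) cube([60, 21, 1206]);


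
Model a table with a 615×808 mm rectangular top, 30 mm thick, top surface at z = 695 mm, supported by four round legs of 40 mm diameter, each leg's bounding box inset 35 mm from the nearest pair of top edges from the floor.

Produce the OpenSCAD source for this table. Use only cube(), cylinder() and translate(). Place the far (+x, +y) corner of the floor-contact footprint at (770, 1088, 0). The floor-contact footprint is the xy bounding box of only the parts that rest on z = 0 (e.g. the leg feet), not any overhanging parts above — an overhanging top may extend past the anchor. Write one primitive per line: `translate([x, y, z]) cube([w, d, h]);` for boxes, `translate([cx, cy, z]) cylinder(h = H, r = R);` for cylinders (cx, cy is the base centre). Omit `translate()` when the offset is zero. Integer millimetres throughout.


translate([190, 315, 665]) cube([615, 808, 30]);
translate([245, 370, 0]) cylinder(h = 665, r = 20);
translate([750, 370, 0]) cylinder(h = 665, r = 20);
translate([245, 1068, 0]) cylinder(h = 665, r = 20);
translate([750, 1068, 0]) cylinder(h = 665, r = 20);


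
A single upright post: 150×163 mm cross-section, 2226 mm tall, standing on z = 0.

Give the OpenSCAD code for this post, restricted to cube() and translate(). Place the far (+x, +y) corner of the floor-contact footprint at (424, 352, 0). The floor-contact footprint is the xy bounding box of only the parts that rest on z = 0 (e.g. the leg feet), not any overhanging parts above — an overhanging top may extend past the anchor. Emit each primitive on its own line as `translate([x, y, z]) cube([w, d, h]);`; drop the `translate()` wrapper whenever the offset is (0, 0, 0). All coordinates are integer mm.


translate([274, 189, 0]) cube([150, 163, 2226]);


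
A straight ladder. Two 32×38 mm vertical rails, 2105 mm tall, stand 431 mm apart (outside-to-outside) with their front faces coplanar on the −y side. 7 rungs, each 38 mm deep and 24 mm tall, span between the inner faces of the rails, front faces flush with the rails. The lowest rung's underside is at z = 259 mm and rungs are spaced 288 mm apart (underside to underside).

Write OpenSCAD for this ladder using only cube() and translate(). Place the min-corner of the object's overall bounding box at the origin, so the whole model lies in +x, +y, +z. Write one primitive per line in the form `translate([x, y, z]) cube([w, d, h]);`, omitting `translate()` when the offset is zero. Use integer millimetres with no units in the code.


cube([32, 38, 2105]);
translate([399, 0, 0]) cube([32, 38, 2105]);
translate([32, 0, 259]) cube([367, 38, 24]);
translate([32, 0, 547]) cube([367, 38, 24]);
translate([32, 0, 835]) cube([367, 38, 24]);
translate([32, 0, 1123]) cube([367, 38, 24]);
translate([32, 0, 1411]) cube([367, 38, 24]);
translate([32, 0, 1699]) cube([367, 38, 24]);
translate([32, 0, 1987]) cube([367, 38, 24]);


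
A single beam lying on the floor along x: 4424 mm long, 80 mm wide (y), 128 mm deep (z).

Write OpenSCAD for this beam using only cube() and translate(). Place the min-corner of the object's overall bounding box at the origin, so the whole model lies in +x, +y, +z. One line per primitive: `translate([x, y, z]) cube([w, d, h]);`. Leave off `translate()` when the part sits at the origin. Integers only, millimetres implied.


cube([4424, 80, 128]);


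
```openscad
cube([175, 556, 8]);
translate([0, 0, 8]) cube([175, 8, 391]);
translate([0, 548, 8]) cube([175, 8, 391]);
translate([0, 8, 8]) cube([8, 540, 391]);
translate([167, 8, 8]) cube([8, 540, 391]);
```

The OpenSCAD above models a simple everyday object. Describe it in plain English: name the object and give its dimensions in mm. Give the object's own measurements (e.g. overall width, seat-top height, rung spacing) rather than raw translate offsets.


An open-topped rectangular box: outside dimensions 175×556×399 mm, with a uniform wall and base thickness of 8 mm. The base is a full 175×556 slab on the floor; four walls sit on top of the base. The front and back walls (the −y and +y sides) span the full width; the two side walls fit between them.


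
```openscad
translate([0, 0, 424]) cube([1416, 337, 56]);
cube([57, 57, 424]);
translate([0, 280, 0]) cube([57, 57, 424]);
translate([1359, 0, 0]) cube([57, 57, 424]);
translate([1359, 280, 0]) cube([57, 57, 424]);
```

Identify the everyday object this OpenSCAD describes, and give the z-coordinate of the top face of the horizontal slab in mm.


A bench. The seat-top height is 480 mm.

A long slab on four corner posts — a bench. The slab sits at z = 424 with thickness 56, so the top is 424 + 56 = 480 mm.


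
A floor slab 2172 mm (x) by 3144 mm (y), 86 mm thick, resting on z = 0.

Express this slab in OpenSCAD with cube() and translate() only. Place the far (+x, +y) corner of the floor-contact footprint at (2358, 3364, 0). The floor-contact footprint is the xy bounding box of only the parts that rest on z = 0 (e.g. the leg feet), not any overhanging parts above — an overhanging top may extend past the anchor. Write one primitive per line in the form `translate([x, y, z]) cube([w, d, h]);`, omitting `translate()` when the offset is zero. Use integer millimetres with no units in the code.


translate([186, 220, 0]) cube([2172, 3144, 86]);


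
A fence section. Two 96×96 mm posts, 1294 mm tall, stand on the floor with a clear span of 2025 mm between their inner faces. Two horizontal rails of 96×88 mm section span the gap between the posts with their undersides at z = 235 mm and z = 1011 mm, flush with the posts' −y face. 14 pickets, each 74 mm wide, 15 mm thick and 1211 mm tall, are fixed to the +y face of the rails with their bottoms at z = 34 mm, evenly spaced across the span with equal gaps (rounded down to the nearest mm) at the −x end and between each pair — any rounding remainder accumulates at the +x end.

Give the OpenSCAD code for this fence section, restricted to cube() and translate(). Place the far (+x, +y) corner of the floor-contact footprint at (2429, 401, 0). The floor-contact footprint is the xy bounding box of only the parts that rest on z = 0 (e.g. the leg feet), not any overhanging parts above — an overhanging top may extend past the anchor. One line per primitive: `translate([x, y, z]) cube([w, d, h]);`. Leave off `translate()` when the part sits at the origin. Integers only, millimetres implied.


translate([212, 305, 0]) cube([96, 96, 1294]);
translate([2333, 305, 0]) cube([96, 96, 1294]);
translate([308, 305, 235]) cube([2025, 96, 88]);
translate([308, 305, 1011]) cube([2025, 96, 88]);
translate([373, 401, 34]) cube([74, 15, 1211]);
translate([512, 401, 34]) cube([74, 15, 1211]);
translate([651, 401, 34]) cube([74, 15, 1211]);
translate([790, 401, 34]) cube([74, 15, 1211]);
translate([929, 401, 34]) cube([74, 15, 1211]);
translate([1068, 401, 34]) cube([74, 15, 1211]);
translate([1207, 401, 34]) cube([74, 15, 1211]);
translate([1346, 401, 34]) cube([74, 15, 1211]);
translate([1485, 401, 34]) cube([74, 15, 1211]);
translate([1624, 401, 34]) cube([74, 15, 1211]);
translate([1763, 401, 34]) cube([74, 15, 1211]);
translate([1902, 401, 34]) cube([74, 15, 1211]);
translate([2041, 401, 34]) cube([74, 15, 1211]);
translate([2180, 401, 34]) cube([74, 15, 1211]);


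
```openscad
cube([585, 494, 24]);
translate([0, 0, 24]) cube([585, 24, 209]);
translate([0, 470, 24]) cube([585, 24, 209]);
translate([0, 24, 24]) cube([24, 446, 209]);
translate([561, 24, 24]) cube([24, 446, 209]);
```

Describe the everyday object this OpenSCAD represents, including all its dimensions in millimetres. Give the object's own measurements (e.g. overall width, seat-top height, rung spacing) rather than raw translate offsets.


An open-topped rectangular box: outside dimensions 585×494×233 mm, with a uniform wall and base thickness of 24 mm. The base is a full 585×494 slab on the floor; four walls sit on top of the base. The front and back walls (the −y and +y sides) span the full width; the two side walls fit between them.


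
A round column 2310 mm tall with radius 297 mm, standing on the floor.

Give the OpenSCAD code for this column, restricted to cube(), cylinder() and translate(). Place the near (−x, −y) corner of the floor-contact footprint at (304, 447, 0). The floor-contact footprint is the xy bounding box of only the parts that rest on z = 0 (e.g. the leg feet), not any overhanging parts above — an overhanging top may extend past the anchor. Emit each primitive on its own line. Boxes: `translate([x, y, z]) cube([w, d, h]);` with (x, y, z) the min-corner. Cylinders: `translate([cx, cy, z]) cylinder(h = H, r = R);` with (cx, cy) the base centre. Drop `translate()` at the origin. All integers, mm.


translate([601, 744, 0]) cylinder(h = 2310, r = 297);


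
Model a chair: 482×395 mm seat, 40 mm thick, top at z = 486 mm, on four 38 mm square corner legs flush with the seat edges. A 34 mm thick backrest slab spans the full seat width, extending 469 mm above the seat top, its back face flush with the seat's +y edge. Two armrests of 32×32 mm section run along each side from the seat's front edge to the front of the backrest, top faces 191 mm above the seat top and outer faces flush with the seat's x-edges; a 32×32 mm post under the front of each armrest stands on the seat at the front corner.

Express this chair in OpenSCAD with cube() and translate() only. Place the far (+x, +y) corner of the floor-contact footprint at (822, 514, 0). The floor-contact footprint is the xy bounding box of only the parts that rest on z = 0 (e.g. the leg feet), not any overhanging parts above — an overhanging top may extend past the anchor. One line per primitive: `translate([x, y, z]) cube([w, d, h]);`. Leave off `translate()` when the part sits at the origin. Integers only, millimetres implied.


translate([340, 119, 446]) cube([482, 395, 40]);
translate([340, 119, 0]) cube([38, 38, 446]);
translate([784, 119, 0]) cube([38, 38, 446]);
translate([340, 476, 0]) cube([38, 38, 446]);
translate([784, 476, 0]) cube([38, 38, 446]);
translate([340, 480, 486]) cube([482, 34, 469]);
translate([340, 119, 645]) cube([32, 361, 32]);
translate([790, 119, 645]) cube([32, 361, 32]);
translate([340, 119, 486]) cube([32, 32, 159]);
translate([790, 119, 486]) cube([32, 32, 159]);


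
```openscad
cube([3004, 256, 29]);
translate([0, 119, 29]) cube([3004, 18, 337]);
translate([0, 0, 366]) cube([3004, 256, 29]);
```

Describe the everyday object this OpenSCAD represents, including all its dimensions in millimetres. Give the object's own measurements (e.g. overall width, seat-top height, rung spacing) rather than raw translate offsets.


An I-beam lying along x, 3004 mm long. Overall section height 395 mm. Two flanges 256 mm wide (y) and 29 mm thick, one on the floor and one at the top; a web 18 mm thick runs between them, centred on the flange width.


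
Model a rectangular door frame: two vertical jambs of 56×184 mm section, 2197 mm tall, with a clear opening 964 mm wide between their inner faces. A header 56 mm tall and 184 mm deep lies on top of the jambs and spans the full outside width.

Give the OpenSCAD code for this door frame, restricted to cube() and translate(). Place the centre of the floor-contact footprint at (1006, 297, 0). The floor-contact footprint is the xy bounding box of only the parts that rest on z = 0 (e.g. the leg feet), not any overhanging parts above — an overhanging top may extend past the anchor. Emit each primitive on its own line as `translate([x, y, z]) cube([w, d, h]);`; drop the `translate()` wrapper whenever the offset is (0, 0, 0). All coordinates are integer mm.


translate([468, 205, 0]) cube([56, 184, 2197]);
translate([1488, 205, 0]) cube([56, 184, 2197]);
translate([468, 205, 2197]) cube([1076, 184, 56]);


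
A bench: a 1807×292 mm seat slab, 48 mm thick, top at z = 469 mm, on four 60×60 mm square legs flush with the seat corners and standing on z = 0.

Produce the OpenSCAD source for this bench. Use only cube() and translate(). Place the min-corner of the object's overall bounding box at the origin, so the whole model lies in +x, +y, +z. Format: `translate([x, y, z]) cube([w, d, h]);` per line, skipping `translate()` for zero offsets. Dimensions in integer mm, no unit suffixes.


// leg_h = 469 − 48 = 421
translate([0, 0, 421]) cube([1807, 292, 48]);
cube([60, 60, 421]);
translate([0, 232, 0]) cube([60, 60, 421]);
translate([1747, 0, 0]) cube([60, 60, 421]);
translate([1747, 232, 0]) cube([60, 60, 421]);


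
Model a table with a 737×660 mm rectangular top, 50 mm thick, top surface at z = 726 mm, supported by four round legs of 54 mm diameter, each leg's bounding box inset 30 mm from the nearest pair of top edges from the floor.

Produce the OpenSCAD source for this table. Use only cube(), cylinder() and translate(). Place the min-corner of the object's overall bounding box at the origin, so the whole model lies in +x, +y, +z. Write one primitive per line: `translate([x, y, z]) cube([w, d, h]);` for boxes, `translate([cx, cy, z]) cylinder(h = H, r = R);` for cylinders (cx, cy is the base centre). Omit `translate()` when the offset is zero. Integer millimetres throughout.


translate([0, 0, 676]) cube([737, 660, 50]);
translate([57, 57, 0]) cylinder(h = 676, r = 27);
translate([680, 57, 0]) cylinder(h = 676, r = 27);
translate([57, 603, 0]) cylinder(h = 676, r = 27);
translate([680, 603, 0]) cylinder(h = 676, r = 27);


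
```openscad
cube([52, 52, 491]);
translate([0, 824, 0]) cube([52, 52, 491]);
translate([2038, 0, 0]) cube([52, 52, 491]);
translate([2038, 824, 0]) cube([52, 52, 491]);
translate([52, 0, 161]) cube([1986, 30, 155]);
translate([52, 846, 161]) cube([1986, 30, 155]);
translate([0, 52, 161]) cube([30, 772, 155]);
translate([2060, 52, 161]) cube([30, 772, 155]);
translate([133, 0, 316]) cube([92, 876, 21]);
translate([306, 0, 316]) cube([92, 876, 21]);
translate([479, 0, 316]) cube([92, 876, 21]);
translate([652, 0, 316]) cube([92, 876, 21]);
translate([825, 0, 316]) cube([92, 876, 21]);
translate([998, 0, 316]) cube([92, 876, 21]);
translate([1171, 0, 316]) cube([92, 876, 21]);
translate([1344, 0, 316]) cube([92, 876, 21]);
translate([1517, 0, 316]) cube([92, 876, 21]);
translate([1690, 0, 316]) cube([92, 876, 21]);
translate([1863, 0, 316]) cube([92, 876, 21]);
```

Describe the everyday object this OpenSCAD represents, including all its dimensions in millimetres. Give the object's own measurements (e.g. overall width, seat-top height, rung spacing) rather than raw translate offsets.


A bed frame 2090 mm long (x) by 876 mm wide (y). Four 52×52 mm corner posts, 491 mm tall, at the corners of the footprint. Four rails of 30 mm thickness and 155 mm height run between adjacent posts with their undersides at z = 161 mm, their outer faces flush with the outside of the frame (the two x-running rails run between the posts' inner faces; the two y-running rails run between the posts' inner faces). 11 slats, each 92 mm wide (x) and 21 mm thick, lie across the top of the two x-running rails, running the full 876 mm width of the frame in y; along x they sit between the end posts with a 81 mm gap after the −x posts and between neighbouring slats, leaving 83 mm before the +x posts.


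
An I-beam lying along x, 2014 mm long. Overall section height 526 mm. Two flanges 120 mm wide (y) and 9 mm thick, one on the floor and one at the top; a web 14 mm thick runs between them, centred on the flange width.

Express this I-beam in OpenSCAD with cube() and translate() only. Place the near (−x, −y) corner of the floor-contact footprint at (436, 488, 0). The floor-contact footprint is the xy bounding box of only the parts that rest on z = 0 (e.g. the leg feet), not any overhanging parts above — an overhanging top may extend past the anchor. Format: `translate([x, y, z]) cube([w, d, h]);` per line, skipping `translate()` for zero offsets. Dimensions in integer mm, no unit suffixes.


translate([436, 488, 0]) cube([2014, 120, 9]);
translate([436, 541, 9]) cube([2014, 14, 508]);
translate([436, 488, 517]) cube([2014, 120, 9]);


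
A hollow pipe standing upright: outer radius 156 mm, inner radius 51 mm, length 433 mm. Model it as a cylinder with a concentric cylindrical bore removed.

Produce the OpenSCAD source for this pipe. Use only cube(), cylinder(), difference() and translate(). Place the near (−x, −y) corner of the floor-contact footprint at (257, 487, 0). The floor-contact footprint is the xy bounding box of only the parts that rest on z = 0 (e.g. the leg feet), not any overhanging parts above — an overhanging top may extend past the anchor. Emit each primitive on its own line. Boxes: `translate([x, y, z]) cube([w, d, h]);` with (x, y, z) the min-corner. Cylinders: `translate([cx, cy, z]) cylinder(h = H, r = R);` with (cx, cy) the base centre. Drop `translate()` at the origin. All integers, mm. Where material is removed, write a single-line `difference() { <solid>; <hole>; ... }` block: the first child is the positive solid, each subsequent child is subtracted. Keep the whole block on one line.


difference() { translate([413, 643, 0]) cylinder(h = 433, r = 156); translate([413, 643, 0]) cylinder(h = 433, r = 51); }


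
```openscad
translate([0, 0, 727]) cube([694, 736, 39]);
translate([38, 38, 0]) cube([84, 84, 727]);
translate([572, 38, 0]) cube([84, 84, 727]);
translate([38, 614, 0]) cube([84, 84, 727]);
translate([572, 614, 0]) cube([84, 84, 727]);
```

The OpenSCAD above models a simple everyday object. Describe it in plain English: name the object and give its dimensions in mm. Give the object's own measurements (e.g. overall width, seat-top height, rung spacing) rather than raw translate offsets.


A rectangular dining table. The top is 694×736×39 mm with its upper surface at z = 766 mm. It stands on four 84×84 mm square legs, each inset 38 mm from the nearest pair of top edges, running from the floor to the underside of the top.


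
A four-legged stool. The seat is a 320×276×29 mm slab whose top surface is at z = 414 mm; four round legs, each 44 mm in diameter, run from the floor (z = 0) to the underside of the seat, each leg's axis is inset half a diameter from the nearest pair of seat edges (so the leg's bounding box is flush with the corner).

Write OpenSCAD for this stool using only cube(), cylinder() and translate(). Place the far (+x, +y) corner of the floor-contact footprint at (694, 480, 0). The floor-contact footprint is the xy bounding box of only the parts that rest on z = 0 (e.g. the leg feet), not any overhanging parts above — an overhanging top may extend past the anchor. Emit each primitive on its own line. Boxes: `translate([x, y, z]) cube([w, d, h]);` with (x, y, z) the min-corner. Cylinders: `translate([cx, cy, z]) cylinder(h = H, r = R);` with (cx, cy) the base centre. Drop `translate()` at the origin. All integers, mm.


translate([374, 204, 385]) cube([320, 276, 29]);
translate([396, 226, 0]) cylinder(h = 385, r = 22);
translate([672, 226, 0]) cylinder(h = 385, r = 22);
translate([396, 458, 0]) cylinder(h = 385, r = 22);
translate([672, 458, 0]) cylinder(h = 385, r = 22);


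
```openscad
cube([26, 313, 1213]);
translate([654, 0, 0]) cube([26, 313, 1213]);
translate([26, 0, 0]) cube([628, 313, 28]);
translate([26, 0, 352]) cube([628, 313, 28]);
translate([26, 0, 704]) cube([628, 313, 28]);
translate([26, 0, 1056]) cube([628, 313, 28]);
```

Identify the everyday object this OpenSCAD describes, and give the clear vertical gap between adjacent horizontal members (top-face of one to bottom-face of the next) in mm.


A bookshelf. The clear shelf gap is 324 mm.

Two tall side panels with 4 horizontal boards between them — a bookshelf. The first two shelf undersides are at z = 0 and z = 352; with shelf thickness 28, the clear gap is 352 − 0 − 28 = 324 mm.


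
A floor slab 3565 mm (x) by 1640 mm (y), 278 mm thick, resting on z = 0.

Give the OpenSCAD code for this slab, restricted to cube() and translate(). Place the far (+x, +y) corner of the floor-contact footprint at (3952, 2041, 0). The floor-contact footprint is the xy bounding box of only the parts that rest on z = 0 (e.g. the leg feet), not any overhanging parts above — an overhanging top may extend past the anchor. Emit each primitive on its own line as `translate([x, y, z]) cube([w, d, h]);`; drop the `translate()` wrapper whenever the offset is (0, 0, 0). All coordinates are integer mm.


translate([387, 401, 0]) cube([3565, 1640, 278]);


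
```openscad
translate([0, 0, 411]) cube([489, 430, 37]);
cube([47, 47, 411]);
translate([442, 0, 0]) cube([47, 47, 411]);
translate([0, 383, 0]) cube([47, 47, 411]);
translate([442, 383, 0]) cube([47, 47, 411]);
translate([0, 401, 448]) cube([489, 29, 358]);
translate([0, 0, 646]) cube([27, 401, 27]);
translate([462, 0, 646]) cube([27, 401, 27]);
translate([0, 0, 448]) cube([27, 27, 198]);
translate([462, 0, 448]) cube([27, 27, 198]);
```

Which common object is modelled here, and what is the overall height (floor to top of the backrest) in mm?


A chair. The overall height is 806 mm.

A slab on four corner posts with a tall panel at the back — a chair. The seat slab sits at z = 411 with thickness 37, and the 358 mm backrest starts at the seat top, so the overall height is 411 + 37 + 358 = 806 mm.


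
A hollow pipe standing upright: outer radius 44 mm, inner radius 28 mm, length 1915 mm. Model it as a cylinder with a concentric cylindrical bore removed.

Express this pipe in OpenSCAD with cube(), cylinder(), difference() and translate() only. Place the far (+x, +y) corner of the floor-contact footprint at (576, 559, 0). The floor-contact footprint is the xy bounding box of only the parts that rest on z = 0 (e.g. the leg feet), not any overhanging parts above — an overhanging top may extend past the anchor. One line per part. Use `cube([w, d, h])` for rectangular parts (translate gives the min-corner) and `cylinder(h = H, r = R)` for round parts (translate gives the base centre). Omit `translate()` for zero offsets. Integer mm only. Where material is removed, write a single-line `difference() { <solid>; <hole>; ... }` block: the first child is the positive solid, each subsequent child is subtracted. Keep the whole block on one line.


difference() { translate([532, 515, 0]) cylinder(h = 1915, r = 44); translate([532, 515, 0]) cylinder(h = 1915, r = 28); }


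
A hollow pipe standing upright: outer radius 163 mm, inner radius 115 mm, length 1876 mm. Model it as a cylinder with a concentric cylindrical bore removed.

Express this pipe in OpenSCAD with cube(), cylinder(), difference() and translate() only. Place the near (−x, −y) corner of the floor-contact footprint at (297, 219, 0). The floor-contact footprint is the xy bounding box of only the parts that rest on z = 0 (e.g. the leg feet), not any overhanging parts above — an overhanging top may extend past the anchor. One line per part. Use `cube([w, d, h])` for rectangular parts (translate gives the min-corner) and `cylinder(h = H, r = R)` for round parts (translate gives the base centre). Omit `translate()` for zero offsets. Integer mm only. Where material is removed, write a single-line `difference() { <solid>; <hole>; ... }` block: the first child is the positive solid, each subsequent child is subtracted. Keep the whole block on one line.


difference() { translate([460, 382, 0]) cylinder(h = 1876, r = 163); translate([460, 382, 0]) cylinder(h = 1876, r = 115); }


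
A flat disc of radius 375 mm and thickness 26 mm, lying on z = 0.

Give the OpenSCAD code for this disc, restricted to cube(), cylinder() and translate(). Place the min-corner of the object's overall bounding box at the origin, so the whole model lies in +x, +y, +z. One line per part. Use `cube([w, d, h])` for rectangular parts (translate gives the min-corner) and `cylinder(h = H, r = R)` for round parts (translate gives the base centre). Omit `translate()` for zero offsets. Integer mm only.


translate([375, 375, 0]) cylinder(h = 26, r = 375);


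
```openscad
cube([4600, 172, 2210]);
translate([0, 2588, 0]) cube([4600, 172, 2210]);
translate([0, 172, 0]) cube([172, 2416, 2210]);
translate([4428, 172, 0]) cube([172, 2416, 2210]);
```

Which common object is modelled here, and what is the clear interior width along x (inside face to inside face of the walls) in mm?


A house (or room) frame. The interior width is 4256 mm.

Four 2210 mm walls enclosing a rectangle with no floor or roof — a room or house frame. Outside width is 4600 mm and wall thickness is 172 mm, so the interior width is 4600 − 2 × 172 = 4256 mm.


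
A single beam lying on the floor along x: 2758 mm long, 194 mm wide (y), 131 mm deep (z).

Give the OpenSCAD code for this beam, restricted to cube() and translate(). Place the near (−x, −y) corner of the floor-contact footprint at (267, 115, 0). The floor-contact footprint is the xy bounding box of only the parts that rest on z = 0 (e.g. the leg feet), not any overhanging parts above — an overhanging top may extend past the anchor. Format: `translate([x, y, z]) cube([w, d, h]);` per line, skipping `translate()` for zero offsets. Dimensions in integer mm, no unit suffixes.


translate([267, 115, 0]) cube([2758, 194, 131]);
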